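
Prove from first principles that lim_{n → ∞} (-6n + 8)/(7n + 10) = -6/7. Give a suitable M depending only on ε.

M = (116/49)/ε

Let ε > 0. For n ≥ 1, |(-6n + 8)/(7n + 10) + 6/7| = |116|/(7(7n + 10)) = 116/(7(7n + 10)).
Since 7n + 10 ≥ 7n for n ≥ 1, this is ≤ 116/(7·7n) = (116/49)/n.
So |(-6n + 8)/(7n + 10) + 6/7| < ε whenever n > (116/49)/ε.
Take M = (116/49)/ε. If n > M then |(-6n + 8)/(7n + 10) + 6/7| ≤ (116/49)/n < ε.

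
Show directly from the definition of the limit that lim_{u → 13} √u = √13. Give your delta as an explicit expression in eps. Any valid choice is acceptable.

delta = min(13, √13·eps)

Let eps > 0. We want delta > 0 such that 0 < |u − 13| < delta implies |√u − √13| < eps.
Multiplying by the conjugate, |√u − √13| = |u − 13|/(√u + √13).
Restrict delta ≤ 13 so that |u − 13| < 13 forces u > 0, and then √u + √13 > √13.
Hence |√u − √13| < |u − 13|/√13, which is < eps once |u − 13| < √13·eps.
Take delta = min(13, √13·eps). If 0 < |u − 13| < delta then u > 0 and |√u − √13| < |u − 13|/√13 < eps.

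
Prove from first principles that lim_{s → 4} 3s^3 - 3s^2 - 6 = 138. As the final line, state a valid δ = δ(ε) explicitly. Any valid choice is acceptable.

δ = min(2, ε/198)

Suppose ε > 0. We want δ > 0 such that 0 < |s − 4| < δ implies |(3s^3 - 3s^2 - 6) − 138| < ε.
(3s^3 - 3s^2 - 6) − 138 = 3s^3 - 3s^2 - 144 = (s − 4)(3s^2 + 9s + 36).
So |(3s^3 - 3s^2 - 6) − 138| = |s − 4|·|3s^2 + 9s + 36|.
Assume first that |s − 4| < 2, so |s| < 6. Then |3s^2 + 9s + 36| ≤ 3·6^2 + 9·6 + 36 = 198.
Hence |(3s^3 - 3s^2 - 6) − 138| ≤ 198|s − 4| < ε provided |s − 4| < ε/198.
Take δ = min(2, ε/198). Then 0 < |s − 4| < δ gives both |s − 4| < 2 and |s − 4| < ε/198, so |(3s^3 - 3s^2 - 6) − 138| < ε.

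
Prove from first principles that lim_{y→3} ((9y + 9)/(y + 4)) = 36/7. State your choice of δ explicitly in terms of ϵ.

Fix ϵ > 0. We want δ > 0 with 0 < |y − 3| < δ ⇒ |(9y + 9)/(y + 4) − (36/7)| < ϵ.
Combining over a common denominator, (9y + 9)/(y + 4) − (36/7) = [(9y + 9)·7 − 36·(y + 4)] / [7·(y + 4)] = 27(y − 3) / (7(y + 4)).
So |(9y + 9)/(y + 4) − (36/7)| = 27|y − 3| / (7·|y + 4|).
Restrict δ ≤ 7/2. Then |y − 3| < 7/2 gives |y + 4| = |(y − 3) + 7| ≥ 7 − 7/2 = 7/2.
Hence |(9y + 9)/(y + 4) − (36/7)| < 27|y − 3|/(7·(7/2)) = (54/49)|y − 3|, which is < ϵ once |y − 3| < (49/54)ϵ.
Take δ = min(7/2, (49/54)ϵ). Then 0 < |y − 3| < δ forces both bounds, so |(9y + 9)/(y + 4) − (36/7)| < ϵ.

δ = min(7/2, (49/54)ϵ)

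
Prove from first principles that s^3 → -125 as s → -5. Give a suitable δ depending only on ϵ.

δ = min(1, ϵ/91)

Suppose ϵ > 0. We seek δ > 0 with 0 < |s + 5| < δ ⇒ |s^3 + 125| < ϵ.
Factor: s^3 + 125 = (s + 5)(s^2 - 5s + 25), so |s^3 + 125| = |s + 5|·|s^2 - 5s + 25|.
Impose δ ≤ 1 so that |s| < 6; then |s^2 - 5s + 25| ≤ 91.
Hence |s^3 + 125| ≤ 91|s + 5|, which is < ϵ once |s + 5| < ϵ/91.
Take δ = min(1, ϵ/91). If 0 < |s + 5| < δ then both bounds hold and |s^3 + 125| ≤ 91|s + 5| < 91·(ϵ/91) = ϵ.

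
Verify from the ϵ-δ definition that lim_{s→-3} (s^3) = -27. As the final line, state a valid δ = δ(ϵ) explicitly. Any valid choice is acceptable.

Suppose ϵ > 0. We seek δ > 0 with 0 < |s + 3| < δ ⇒ |s^3 + 27| < ϵ.
Factor: s^3 + 27 = (s + 3)(s^2 - 3s + 9), so |s^3 + 27| = |s + 3|·|s^2 - 3s + 9|.
Restrict δ ≤ 1. Then |s + 3| < 1 gives |s| < 4, so by the triangle inequality |s^2 - 3s + 9| ≤ 4^2 + 3·4 + 9 = 37.
Hence |s^3 + 27| ≤ 37|s + 3|, which is < ϵ once |s + 3| < ϵ/37.
Take δ = min(1, ϵ/37). If 0 < |s + 3| < δ then both bounds hold and |s^3 + 27| ≤ 37|s + 3| < 37·(ϵ/37) = ϵ.

δ = min(1, ϵ/37)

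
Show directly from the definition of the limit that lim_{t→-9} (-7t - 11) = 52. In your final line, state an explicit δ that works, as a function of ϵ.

δ = ϵ/7

Suppose ϵ > 0. We need δ > 0 so that 0 < |t + 9| < δ implies |(-7t - 11) − 52| < ϵ.
|(-7t - 11) − 52| = |-7t - 63| = 7|t + 9|.
Thus it suffices that |t + 9| < ϵ/7.
Choosing δ = ϵ/7 gives |(-7t - 11) − 52| = 7|t + 9| < ϵ whenever |t + 9| < δ.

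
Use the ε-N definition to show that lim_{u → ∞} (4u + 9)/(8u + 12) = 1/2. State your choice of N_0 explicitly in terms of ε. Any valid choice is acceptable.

N_0 = (3/8)/ε

Let ε > 0 be given. We seek N_0 > 0 such that u > N_0 implies |(4u + 9)/(8u + 12) − (1/2)| < ε.
(4u + 9)/(8u + 12) − (1/2) = (8(4u + 9) − 4(8u + 12)) / (8(8u + 12)) = 24/(8(8u + 12)).
For u > 0 we have 8u + 12 > 8u, so |(4u + 9)/(8u + 12) − (1/2)| = 24/(8(8u + 12)) < 24/(8·8u) = (3/8)/u.
Thus |(4u + 9)/(8u + 12) − (1/2)| < ε whenever u > (3/8)/ε.
Take N_0 = (3/8)/ε. If u > N_0 then |(4u + 9)/(8u + 12) − (1/2)| < (3/8)/u < ε.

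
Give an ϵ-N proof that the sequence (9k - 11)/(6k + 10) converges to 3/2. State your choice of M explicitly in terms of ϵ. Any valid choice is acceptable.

Fix ϵ > 0. For k ≥ 1, |(9k - 11)/(6k + 10) − (3/2)| = |-156|/(6(6k + 10)) = 156/(6(6k + 10)).
Since 6k + 10 ≥ 6k for k ≥ 1, this is ≤ 156/(6·6k) = (13/3)/k.
So |(9k - 11)/(6k + 10) − (3/2)| < ϵ whenever k > (13/3)/ϵ.
Take M = (13/3)/ϵ. If k > M then |(9k - 11)/(6k + 10) − (3/2)| ≤ (13/3)/k < ϵ.

M = (13/3)/ϵ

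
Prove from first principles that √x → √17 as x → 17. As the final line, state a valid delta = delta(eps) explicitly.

delta = min(17, √17·eps)

Let eps > 0 be given. We want delta > 0 such that 0 < |x − 17| < delta implies |√x − √17| < eps.
Rationalise: √x − √17 = (x − 17)/(√x + √17), so |√x − √17| = |x − 17|/(√x + √17).
Restrict delta ≤ 17 so that |x − 17| < 17 forces x > 0, and then √x + √17 > √17.
Hence |√x − √17| < |x − 17|/√17, which is < eps once |x − 17| < √17·eps.
Take delta = min(17, √17·eps). If 0 < |x − 17| < delta then x > 0 and |√x − √17| < |x − 17|/√17 < eps.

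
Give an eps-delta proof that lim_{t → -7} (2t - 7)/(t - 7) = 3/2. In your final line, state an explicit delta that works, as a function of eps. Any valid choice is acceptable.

delta = min(7, 14eps)

Suppose eps > 0. We want delta > 0 with 0 < |t + 7| < delta ⇒ |(2t - 7)/(t - 7) − (3/2)| < eps.
Combining over a common denominator, (2t - 7)/(t - 7) − (3/2) = [(2t - 7)·(-14) − (-21)·(t - 7)] / [(-14)·(t - 7)] = -7(t + 7) / ((-14)(t - 7)).
So |(2t - 7)/(t - 7) − (3/2)| = 7|t + 7| / (14·|t − 7|).
Restrict delta ≤ 7. Then |t + 7| < 7 gives |t − 7| = |(t + 7) + (-14)| ≥ 14 − 7 = 7.
Hence |(2t - 7)/(t - 7) − (3/2)| < 7|t + 7|/(14·7) = (1/14)|t + 7|, which is < eps once |t + 7| < 14eps.
Take delta = min(7, 14eps). Then 0 < |t + 7| < delta forces both bounds, so |(2t - 7)/(t - 7) − (3/2)| < eps.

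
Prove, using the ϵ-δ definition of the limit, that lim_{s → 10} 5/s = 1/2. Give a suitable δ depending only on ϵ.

δ = min(5, 10ϵ)

Fix ϵ > 0. We seek δ > 0 such that 0 < |s − 10| < δ implies |5/s − (1/2)| < ϵ.
|5/s − (1/2)| = 5·|10 − s|/(10·|s|) = 5|s − 10|/(10|s|).
Require δ ≤ 5 so that |s| > 10 − 5 = 5, hence 10|s| > 50.
Then |5/s − (1/2)| < 5|s − 10|/50, which is < ϵ when |s − 10| < 10ϵ.
Take δ = min(5, 10ϵ). Then 0 < |s − 10| < δ gives both |s − 10| < 5 and |s − 10| < 10ϵ, so |5/s − (1/2)| < ϵ.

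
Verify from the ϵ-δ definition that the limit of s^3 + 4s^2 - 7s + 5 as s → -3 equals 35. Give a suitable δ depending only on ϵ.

Let ϵ > 0. We want δ > 0 such that 0 < |s + 3| < δ implies |(s^3 + 4s^2 - 7s + 5) − 35| < ϵ.
(s^3 + 4s^2 - 7s + 5) − 35 = s^3 + 4s^2 - 7s - 30 = (s + 3)(s^2 + s - 10).
So |(s^3 + 4s^2 - 7s + 5) − 35| = |s + 3|·|s^2 + s - 10|.
Require δ ≤ 2. Then |s + 3| < 2 gives |s| < 5, and by the triangle inequality |s^2 + s - 10| ≤ 5^2 + 5 + 10 = 40.
Hence |(s^3 + 4s^2 - 7s + 5) − 35| ≤ 40|s + 3| < ϵ provided |s + 3| < ϵ/40.
Take δ = min(2, ϵ/40). Then 0 < |s + 3| < δ gives both |s + 3| < 2 and |s + 3| < ϵ/40, so |(s^3 + 4s^2 - 7s + 5) − 35| < ϵ.

δ = min(2, ϵ/40)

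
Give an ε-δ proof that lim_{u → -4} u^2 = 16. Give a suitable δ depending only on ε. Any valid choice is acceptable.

δ = min(1, ε/9)

Let ε > 0 be given. We seek δ > 0 with 0 < |u + 4| < δ ⇒ |u^2 − 16| < ε.
Factor: u^2 − 16 = (u + 4)(u - 4), so |u^2 − 16| = |u + 4|·|u - 4|.
Impose δ ≤ 1 so that |u| < 5; then |u - 4| ≤ 9.
Hence |u^2 − 16| ≤ 9|u + 4|, which is < ε once |u + 4| < ε/9.
Take δ = min(1, ε/9). If 0 < |u + 4| < δ then both bounds hold and |u^2 − 16| ≤ 9|u + 4| < 9·(ε/9) = ε.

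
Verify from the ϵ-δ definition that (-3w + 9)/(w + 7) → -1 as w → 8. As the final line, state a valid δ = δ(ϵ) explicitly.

Suppose ϵ > 0. We want δ > 0 with 0 < |w − 8| < δ ⇒ |(-3w + 9)/(w + 7) + 1| < ϵ.
Combining over a common denominator, (-3w + 9)/(w + 7) + 1 = [(-3w + 9)·15 − (-15)·(w + 7)] / [15·(w + 7)] = -30(w − 8) / (15(w + 7)).
So |(-3w + 9)/(w + 7) + 1| = 30|w − 8| / (15·|w + 7|).
Restrict δ ≤ 15/2. Then |w − 8| < 15/2 gives |w + 7| = |(w − 8) + 15| ≥ 15 − 15/2 = 15/2.
Hence |(-3w + 9)/(w + 7) + 1| < 30|w − 8|/(15·(15/2)) = (4/15)|w − 8|, which is < ϵ once |w − 8| < (15/4)ϵ.
Take δ = min(15/2, (15/4)ϵ). Then 0 < |w − 8| < δ forces both bounds, so |(-3w + 9)/(w + 7) + 1| < ϵ.

δ = min(15/2, (15/4)ϵ)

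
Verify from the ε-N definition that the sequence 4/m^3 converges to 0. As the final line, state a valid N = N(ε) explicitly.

Let ε > 0 be given. For m ≥ 1, |4/m^3 − 0| = 4/m^3.
4/m^3 < ε ⇔ m^3 > 4/ε ⇔ m > (4/ε)^{1/3}.
Take N = (4/ε)^{1/3}. Then m > N implies 4/m^3 < ε.

N = (4/ε)^{1/3}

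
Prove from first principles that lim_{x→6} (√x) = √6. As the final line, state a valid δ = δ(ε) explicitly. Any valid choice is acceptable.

δ = min(6, √6·ε)

Let ε > 0 be given. We want δ > 0 such that 0 < |x − 6| < δ implies |√x − √6| < ε.
Multiplying by the conjugate, |√x − √6| = |x − 6|/(√x + √6).
Restrict δ ≤ 6 so that |x − 6| < 6 forces x > 0, and then √x + √6 > √6.
Hence |√x − √6| < |x − 6|/√6, which is < ε once |x − 6| < √6·ε.
Take δ = min(6, √6·ε). If 0 < |x − 6| < δ then x > 0 and |√x − √6| < |x − 6|/√6 < ε.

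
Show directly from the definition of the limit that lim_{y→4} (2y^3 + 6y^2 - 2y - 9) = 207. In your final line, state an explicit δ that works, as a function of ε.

δ = min(1, ε/174)

Let ε > 0. We want δ > 0 such that 0 < |y − 4| < δ implies |(2y^3 + 6y^2 - 2y - 9) − 207| < ε.
(2y^3 + 6y^2 - 2y - 9) − 207 = 2y^3 + 6y^2 - 2y - 216 = (y − 4)(2y^2 + 14y + 54).
So |(2y^3 + 6y^2 - 2y - 9) − 207| = |y − 4|·|2y^2 + 14y + 54|.
Require δ ≤ 1. Then |y − 4| < 1 gives |y| < 5, and by the triangle inequality |2y^2 + 14y + 54| ≤ 2·5^2 + 14·5 + 54 = 174.
Hence |(2y^3 + 6y^2 - 2y - 9) − 207| ≤ 174|y − 4| < ε provided |y − 4| < ε/174.
Choosing δ = min(1, ε/174) ensures both conditions, hence |(2y^3 + 6y^2 - 2y - 9) − 207| < ε.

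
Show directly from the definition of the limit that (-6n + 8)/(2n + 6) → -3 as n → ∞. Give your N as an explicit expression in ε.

N = 13/ε

Fix ε > 0. For n ≥ 1, |(-6n + 8)/(2n + 6) + 3| = |52|/(2(2n + 6)) = 52/(2(2n + 6)).
Since 2n + 6 ≥ 2n for n ≥ 1, this is ≤ 52/(2·2n) = 13/n.
So |(-6n + 8)/(2n + 6) + 3| < ε whenever n > 13/ε.
Take N = 13/ε. If n > N then |(-6n + 8)/(2n + 6) + 3| ≤ 13/n < ε.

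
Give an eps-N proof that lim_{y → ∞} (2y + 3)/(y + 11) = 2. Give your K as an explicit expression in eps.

Fix eps > 0. We seek K > 0 such that y > K implies |(2y + 3)/(y + 11) − 2| < eps.
(2y + 3)/(y + 11) − 2 = ((2y + 3) − 2(y + 11)) / ((y + 11)) = -19/((y + 11)).
For y > 0 we have y + 11 > y, so |(2y + 3)/(y + 11) − 2| = 19/((y + 11)) < 19/(y) = 19/y.
Thus |(2y + 3)/(y + 11) − 2| < eps whenever y > 19/eps.
Take K = 19/eps. If y > K then |(2y + 3)/(y + 11) − 2| < 19/y < eps.

K = 19/eps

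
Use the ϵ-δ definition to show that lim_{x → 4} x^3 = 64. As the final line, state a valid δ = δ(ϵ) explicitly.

δ = min(1, ϵ/61)

Let ϵ > 0 be given. We seek δ > 0 with 0 < |x − 4| < δ ⇒ |x^3 − 64| < ϵ.
Factor: x^3 − 64 = (x − 4)(x^2 + 4x + 16), so |x^3 − 64| = |x − 4|·|x^2 + 4x + 16|.
Restrict δ ≤ 1. Then |x − 4| < 1 gives |x| < 5, so by the triangle inequality |x^2 + 4x + 16| ≤ 5^2 + 4·5 + 16 = 61.
Hence |x^3 − 64| ≤ 61|x − 4|, which is < ϵ once |x − 4| < ϵ/61.
Take δ = min(1, ϵ/61). If 0 < |x − 4| < δ then both bounds hold and |x^3 − 64| ≤ 61|x − 4| < 61·(ϵ/61) = ϵ.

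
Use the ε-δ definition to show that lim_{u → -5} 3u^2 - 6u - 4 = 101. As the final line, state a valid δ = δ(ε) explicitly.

Let ε > 0. We want δ > 0 such that 0 < |u + 5| < δ implies |(3u^2 - 6u - 4) − 101| < ε.
(3u^2 - 6u - 4) − 101 = 3u^2 - 6u - 105 = (u + 5)(3u - 21).
So |(3u^2 - 6u - 4) − 101| = |u + 5|·|3u - 21|.
Assume first that |u + 5| < 1, so |u| < 6. Then |3u - 21| ≤ 3·6 + 21 = 39.
Hence |(3u^2 - 6u - 4) − 101| ≤ 39|u + 5| < ε provided |u + 5| < ε/39.
Choosing δ = min(1, ε/39) ensures both conditions, hence |(3u^2 - 6u - 4) − 101| < ε.

δ = min(1, ε/39)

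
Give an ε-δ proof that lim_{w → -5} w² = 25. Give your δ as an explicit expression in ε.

δ = min(1, ε/11)

Let ε > 0. We seek δ > 0 with 0 < |w + 5| < δ ⇒ |w² − 25| < ε.
Factor: w² − 25 = (w + 5)(w - 5), so |w² − 25| = |w + 5|·|w - 5|.
Impose δ ≤ 1 so that |w| < 6; then |w - 5| ≤ 11.
Hence |w² − 25| ≤ 11|w + 5|, which is < ε once |w + 5| < ε/11.
Take δ = min(1, ε/11). If 0 < |w + 5| < δ then both bounds hold and |w² − 25| ≤ 11|w + 5| < 11·(ε/11) = ε.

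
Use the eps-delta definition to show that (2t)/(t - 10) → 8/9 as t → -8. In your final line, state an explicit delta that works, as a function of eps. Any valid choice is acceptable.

delta = min(9, (81/10)eps)

Fix eps > 0. We want delta > 0 with 0 < |t + 8| < delta ⇒ |(2t)/(t - 10) − (8/9)| < eps.
Combining over a common denominator, (2t)/(t - 10) − (8/9) = [(2t)·(-18) − (-16)·(t - 10)] / [(-18)·(t - 10)] = -20(t + 8) / ((-18)(t - 10)).
So |(2t)/(t - 10) − (8/9)| = 20|t + 8| / (18·|t − 10|).
Restrict delta ≤ 9. Then |t + 8| < 9 gives |t − 10| = |(t + 8) + (-18)| ≥ 18 − 9 = 9.
Hence |(2t)/(t - 10) − (8/9)| < 20|t + 8|/(18·9) = (10/81)|t + 8|, which is < eps once |t + 8| < (81/10)eps.
Take delta = min(9, (81/10)eps). Then 0 < |t + 8| < delta forces both bounds, so |(2t)/(t - 10) − (8/9)| < eps.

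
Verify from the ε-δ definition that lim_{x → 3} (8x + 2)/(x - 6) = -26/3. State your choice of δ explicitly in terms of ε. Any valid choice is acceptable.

Suppose ε > 0. We want δ > 0 with 0 < |x − 3| < δ ⇒ |(8x + 2)/(x - 6) + 26/3| < ε.
Combining over a common denominator, (8x + 2)/(x - 6) + 26/3 = [(8x + 2)·(-3) − 26·(x - 6)] / [(-3)·(x - 6)] = -50(x − 3) / ((-3)(x - 6)).
So |(8x + 2)/(x - 6) + 26/3| = 50|x − 3| / (3·|x − 6|).
Require δ ≤ 3/2, so |x − 6| ≥ |-3| − |x − 3| > 3 − 3/2 = 3/2.
Hence |(8x + 2)/(x - 6) + 26/3| < 50|x − 3|/(3·(3/2)) = (100/9)|x − 3|, which is < ε once |x − 3| < (9/100)ε.
Take δ = min(3/2, (9/100)ε). Then 0 < |x − 3| < δ forces both bounds, so |(8x + 2)/(x - 6) + 26/3| < ε.

δ = min(3/2, (9/100)ε)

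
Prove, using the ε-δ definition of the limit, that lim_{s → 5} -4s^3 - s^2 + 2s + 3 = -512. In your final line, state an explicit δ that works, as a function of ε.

Suppose ε > 0. We want δ > 0 such that 0 < |s − 5| < δ implies |(-4s^3 - s^2 + 2s + 3) + 512| < ε.
(-4s^3 - s^2 + 2s + 3) + 512 = -4s^3 - s^2 + 2s + 515 = (s − 5)(-4s^2 - 21s - 103).
So |(-4s^3 - s^2 + 2s + 3) + 512| = |s − 5|·|-4s^2 - 21s - 103|.
Require δ ≤ 1. Then |s − 5| < 1 gives |s| < 6, and by the triangle inequality |-4s^2 - 21s - 103| ≤ 4·6^2 + 21·6 + 103 = 373.
Hence |(-4s^3 - s^2 + 2s + 3) + 512| ≤ 373|s − 5| < ε provided |s − 5| < ε/373.
Take δ = min(1, ε/373). Then 0 < |s − 5| < δ gives both |s − 5| < 1 and |s − 5| < ε/373, so |(-4s^3 - s^2 + 2s + 3) + 512| < ε.

δ = min(1, ε/373)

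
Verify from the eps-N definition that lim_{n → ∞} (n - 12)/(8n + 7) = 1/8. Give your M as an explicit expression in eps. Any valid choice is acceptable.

M = (103/64)/eps

Let eps > 0 be given. For n ≥ 1, |(n - 12)/(8n + 7) − (1/8)| = |-103|/(8(8n + 7)) = 103/(8(8n + 7)).
Since 8n + 7 ≥ 8n for n ≥ 1, this is ≤ 103/(8·8n) = (103/64)/n.
So |(n - 12)/(8n + 7) − (1/8)| < eps whenever n > (103/64)/eps.
Take M = (103/64)/eps. If n > M then |(n - 12)/(8n + 7) − (1/8)| ≤ (103/64)/n < eps.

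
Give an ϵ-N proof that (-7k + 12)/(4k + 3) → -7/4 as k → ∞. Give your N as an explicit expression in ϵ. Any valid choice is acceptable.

Fix ϵ > 0. For k ≥ 1, |(-7k + 12)/(4k + 3) + 7/4| = |69|/(4(4k + 3)) = 69/(4(4k + 3)).
Since 4k + 3 ≥ 4k for k ≥ 1, this is ≤ 69/(4·4k) = (69/16)/k.
So |(-7k + 12)/(4k + 3) + 7/4| < ϵ whenever k > (69/16)/ϵ.
Take N = (69/16)/ϵ. If k > N then |(-7k + 12)/(4k + 3) + 7/4| ≤ (69/16)/k < ϵ.

N = (69/16)/ϵ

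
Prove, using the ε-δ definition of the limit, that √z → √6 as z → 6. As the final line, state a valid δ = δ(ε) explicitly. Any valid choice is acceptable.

Suppose ε > 0. We want δ > 0 such that 0 < |z − 6| < δ implies |√z − √6| < ε.
Rationalise: √z − √6 = (z − 6)/(√z + √6), so |√z − √6| = |z − 6|/(√z + √6).
Restrict δ ≤ 6 so that |z − 6| < 6 forces z > 0, and then √z + √6 > √6.
Hence |√z − √6| < |z − 6|/√6, which is < ε once |z − 6| < √6·ε.
Take δ = min(6, √6·ε). If 0 < |z − 6| < δ then z > 0 and |√z − √6| < |z − 6|/√6 < ε.

δ = min(6, √6·ε)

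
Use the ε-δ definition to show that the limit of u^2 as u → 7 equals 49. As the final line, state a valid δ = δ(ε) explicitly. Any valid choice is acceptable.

Suppose ε > 0. We seek δ > 0 with 0 < |u − 7| < δ ⇒ |u^2 − 49| < ε.
Factor: u^2 − 49 = (u − 7)(u + 7), so |u^2 − 49| = |u − 7|·|u + 7|.
Restrict δ ≤ 1. Then |u − 7| < 1 gives |u| < 8, so by the triangle inequality |u + 7| ≤ 8 + 7 = 15.
Hence |u^2 − 49| ≤ 15|u − 7|, which is < ε once |u − 7| < ε/15.
Take δ = min(1, ε/15). If 0 < |u − 7| < δ then both bounds hold and |u^2 − 49| ≤ 15|u − 7| < 15·(ε/15) = ε.

δ = min(1, ε/15)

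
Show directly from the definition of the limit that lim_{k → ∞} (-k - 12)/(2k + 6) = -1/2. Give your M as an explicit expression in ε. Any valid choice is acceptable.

Suppose ε > 0. For k ≥ 1, |(-k - 12)/(2k + 6) + 1/2| = |-18|/(2(2k + 6)) = 18/(2(2k + 6)).
Since 2k + 6 ≥ 2k for k ≥ 1, this is ≤ 18/(2·2k) = (9/2)/k.
So |(-k - 12)/(2k + 6) + 1/2| < ε whenever k > (9/2)/ε.
Take M = (9/2)/ε. If k > M then |(-k - 12)/(2k + 6) + 1/2| ≤ (9/2)/k < ε.

M = (9/2)/ε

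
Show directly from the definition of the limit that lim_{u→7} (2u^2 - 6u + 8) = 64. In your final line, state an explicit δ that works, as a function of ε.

δ = min(1, ε/24)

Let ε > 0. We want δ > 0 such that 0 < |u − 7| < δ implies |(2u^2 - 6u + 8) − 64| < ε.
(2u^2 - 6u + 8) − 64 = 2u^2 - 6u - 56 = (u − 7)(2u + 8).
So |(2u^2 - 6u + 8) − 64| = |u − 7|·|2u + 8|.
Assume first that |u − 7| < 1, so |u| < 8. Then |2u + 8| ≤ 2·8 + 8 = 24.
Hence |(2u^2 - 6u + 8) − 64| ≤ 24|u − 7| < ε provided |u − 7| < ε/24.
Choosing δ = min(1, ε/24) ensures both conditions, hence |(2u^2 - 6u + 8) − 64| < ε.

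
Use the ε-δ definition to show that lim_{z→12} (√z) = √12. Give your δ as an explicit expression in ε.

δ = min(12, √12·ε)

Let ε > 0 be given. We want δ > 0 such that 0 < |z − 12| < δ implies |√z − √12| < ε.
Multiplying by the conjugate, |√z − √12| = |z − 12|/(√z + √12).
Restrict δ ≤ 12 so that |z − 12| < 12 forces z > 0, and then √z + √12 > √12.
Hence |√z − √12| < |z − 12|/√12, which is < ε once |z − 12| < √12·ε.
Take δ = min(12, √12·ε). If 0 < |z − 12| < δ then z > 0 and |√z − √12| < |z − 12|/√12 < ε.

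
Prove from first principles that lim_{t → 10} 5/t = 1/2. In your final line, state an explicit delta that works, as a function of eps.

Let eps > 0 be given. We seek delta > 0 such that 0 < |t − 10| < delta implies |5/t − (1/2)| < eps.
|5/t − (1/2)| = 5·|10 − t|/(10·|t|) = 5|t − 10|/(10|t|).
Restrict delta ≤ 5. Then |t − 10| < 5 gives |t| > 5, so 10|t| > 50.
Then |5/t − (1/2)| < 5|t − 10|/50, which is < eps when |t − 10| < 10eps.
Take delta = min(5, 10eps). Then 0 < |t − 10| < delta gives both |t − 10| < 5 and |t − 10| < 10eps, so |5/t − (1/2)| < eps.

delta = min(5, 10eps)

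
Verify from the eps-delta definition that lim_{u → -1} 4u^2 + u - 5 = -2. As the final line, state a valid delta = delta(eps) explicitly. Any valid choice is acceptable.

delta = min(2, eps/15)

Let eps > 0 be given. We want delta > 0 such that 0 < |u + 1| < delta implies |(4u^2 + u - 5) + 2| < eps.
(4u^2 + u - 5) + 2 = 4u^2 + u - 3 = (u + 1)(4u - 3).
So |(4u^2 + u - 5) + 2| = |u + 1|·|4u - 3|.
Assume first that |u + 1| < 2, so |u| < 3. Then |4u - 3| ≤ 4·3 + 3 = 15.
Hence |(4u^2 + u - 5) + 2| ≤ 15|u + 1| < eps provided |u + 1| < eps/15.
Take delta = min(2, eps/15). Then 0 < |u + 1| < delta gives both |u + 1| < 2 and |u + 1| < eps/15, so |(4u^2 + u - 5) + 2| < eps.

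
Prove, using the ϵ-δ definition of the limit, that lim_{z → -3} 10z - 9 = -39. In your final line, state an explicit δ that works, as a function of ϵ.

Fix ϵ > 0. We need δ > 0 so that 0 < |z + 3| < δ implies |(10z - 9) + 39| < ϵ.
|(10z - 9) + 39| = |10z + 30| = 10|z + 3|.
So 10|z + 3| < ϵ exactly when |z + 3| < ϵ/10.
Take δ = ϵ/10. If 0 < |z + 3| < δ then |(10z - 9) + 39| = 10|z + 3| < 10·(ϵ/10) = ϵ.

δ = ϵ/10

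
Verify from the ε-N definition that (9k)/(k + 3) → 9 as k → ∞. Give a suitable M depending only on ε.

Suppose ε > 0. For k ≥ 1, |(9k)/(k + 3) − 9| = |-27|/((k + 3)) = 27/((k + 3)).
Since k + 3 ≥ k for k ≥ 1, this is ≤ 27/(k) = 27/k.
So |(9k)/(k + 3) − 9| < ε whenever k > 27/ε.
Take M = 27/ε. If k > M then |(9k)/(k + 3) − 9| ≤ 27/k < ε.

M = 27/ε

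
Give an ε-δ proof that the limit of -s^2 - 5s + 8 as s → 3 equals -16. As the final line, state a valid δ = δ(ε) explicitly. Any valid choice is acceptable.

δ = min(1, ε/12)

Let ε > 0 be given. We want δ > 0 such that 0 < |s − 3| < δ implies |(-s^2 - 5s + 8) + 16| < ε.
(-s^2 - 5s + 8) + 16 = -s^2 - 5s + 24 = (s − 3)(-s - 8).
So |(-s^2 - 5s + 8) + 16| = |s − 3|·|-s - 8|.
Require δ ≤ 1. Then |s − 3| < 1 gives |s| < 4, and by the triangle inequality |-s - 8| ≤ 4 + 8 = 12.
Hence |(-s^2 - 5s + 8) + 16| ≤ 12|s − 3| < ε provided |s − 3| < ε/12.
Choosing δ = min(1, ε/12) ensures both conditions, hence |(-s^2 - 5s + 8) + 16| < ε.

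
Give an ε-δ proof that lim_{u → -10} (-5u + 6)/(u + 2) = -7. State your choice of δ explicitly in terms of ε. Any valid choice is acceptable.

δ = min(4, 2ε)

Suppose ε > 0. We want δ > 0 with 0 < |u + 10| < δ ⇒ |(-5u + 6)/(u + 2) + 7| < ε.
Combining over a common denominator, (-5u + 6)/(u + 2) + 7 = [(-5u + 6)·(-8) − 56·(u + 2)] / [(-8)·(u + 2)] = -16(u + 10) / ((-8)(u + 2)).
So |(-5u + 6)/(u + 2) + 7| = 16|u + 10| / (8·|u + 2|).
Restrict δ ≤ 4. Then |u + 10| < 4 gives |u + 2| = |(u + 10) + (-8)| ≥ 8 − 4 = 4.
Hence |(-5u + 6)/(u + 2) + 7| < 16|u + 10|/(8·4) = (1/2)|u + 10|, which is < ε once |u + 10| < 2ε.
Take δ = min(4, 2ε). Then 0 < |u + 10| < δ forces both bounds, so |(-5u + 6)/(u + 2) + 7| < ε.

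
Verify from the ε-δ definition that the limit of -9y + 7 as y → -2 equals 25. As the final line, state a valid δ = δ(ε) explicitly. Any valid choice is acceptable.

Let ε > 0. We need δ > 0 so that 0 < |y + 2| < δ implies |(-9y + 7) − 25| < ε.
Since (-9y + 7) − 25 = -9(y + 2), we have |(-9y + 7) − 25| = 9|y + 2|.
Thus it suffices that |y + 2| < ε/9.
Take δ = ε/9. If 0 < |y + 2| < δ then |(-9y + 7) − 25| = 9|y + 2| < 9·(ε/9) = ε.

δ = ε/9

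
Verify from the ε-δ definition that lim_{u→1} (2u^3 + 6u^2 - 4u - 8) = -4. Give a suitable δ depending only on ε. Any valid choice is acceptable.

δ = min(1, ε/28)

Suppose ε > 0. We want δ > 0 such that 0 < |u − 1| < δ implies |(2u^3 + 6u^2 - 4u - 8) + 4| < ε.
(2u^3 + 6u^2 - 4u - 8) + 4 = 2u^3 + 6u^2 - 4u - 4 = (u − 1)(2u^2 + 8u + 4).
So |(2u^3 + 6u^2 - 4u - 8) + 4| = |u − 1|·|2u^2 + 8u + 4|.
Require δ ≤ 1. Then |u − 1| < 1 gives |u| < 2, and by the triangle inequality |2u^2 + 8u + 4| ≤ 2·2^2 + 8·2 + 4 = 28.
Hence |(2u^3 + 6u^2 - 4u - 8) + 4| ≤ 28|u − 1| < ε provided |u − 1| < ε/28.
Choosing δ = min(1, ε/28) ensures both conditions, hence |(2u^3 + 6u^2 - 4u - 8) + 4| < ε.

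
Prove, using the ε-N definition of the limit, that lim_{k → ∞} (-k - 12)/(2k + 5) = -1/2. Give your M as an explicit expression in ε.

M = (19/4)/ε

Fix ε > 0. For k ≥ 1, |(-k - 12)/(2k + 5) + 1/2| = |-19|/(2(2k + 5)) = 19/(2(2k + 5)).
Since 2k + 5 ≥ 2k for k ≥ 1, this is ≤ 19/(2·2k) = (19/4)/k.
So |(-k - 12)/(2k + 5) + 1/2| < ε whenever k > (19/4)/ε.
Take M = (19/4)/ε. If k > M then |(-k - 12)/(2k + 5) + 1/2| ≤ (19/4)/k < ε.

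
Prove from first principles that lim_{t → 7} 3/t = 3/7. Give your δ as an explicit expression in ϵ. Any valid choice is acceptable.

Fix ϵ > 0. We seek δ > 0 such that 0 < |t − 7| < δ implies |3/t − (3/7)| < ϵ.
|3/t − (3/7)| = 3·|7 − t|/(7·|t|) = 3|t − 7|/(7|t|).
Require δ ≤ 7/2 so that |t| > 7 − 7/2 = 7/2, hence 7|t| > 49/2.
Then |3/t − (3/7)| < 3|t − 7|/(49/2), which is < ϵ when |t − 7| < (49/6)ϵ.
Take δ = min(7/2, (49/6)ϵ). Then 0 < |t − 7| < δ gives both |t − 7| < 7/2 and |t − 7| < (49/6)ϵ, so |3/t − (3/7)| < ϵ.

δ = min(7/2, (49/6)ϵ)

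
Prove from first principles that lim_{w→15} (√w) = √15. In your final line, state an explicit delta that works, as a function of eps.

Suppose eps > 0. We want delta > 0 such that 0 < |w − 15| < delta implies |√w − √15| < eps.
Rationalise: √w − √15 = (w − 15)/(√w + √15), so |√w − √15| = |w − 15|/(√w + √15).
Restrict delta ≤ 15 so that |w − 15| < 15 forces w > 0, and then √w + √15 > √15.
Hence |√w − √15| < |w − 15|/√15, which is < eps once |w − 15| < √15·eps.
Take delta = min(15, √15·eps). If 0 < |w − 15| < delta then w > 0 and |√w − √15| < |w − 15|/√15 < eps.

delta = min(15, √15·eps)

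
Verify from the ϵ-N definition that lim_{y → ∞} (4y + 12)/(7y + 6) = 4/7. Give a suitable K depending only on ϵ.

K = (60/49)/ϵ

Let ϵ > 0 be given. We seek K > 0 such that y > K implies |(4y + 12)/(7y + 6) − (4/7)| < ϵ.
(4y + 12)/(7y + 6) − (4/7) = (7(4y + 12) − 4(7y + 6)) / (7(7y + 6)) = 60/(7(7y + 6)).
For y > 0 we have 7y + 6 > 7y, so |(4y + 12)/(7y + 6) − (4/7)| = 60/(7(7y + 6)) < 60/(7·7y) = (60/49)/y.
Thus |(4y + 12)/(7y + 6) − (4/7)| < ϵ whenever y > (60/49)/ϵ.
Take K = (60/49)/ϵ. If y > K then |(4y + 12)/(7y + 6) − (4/7)| < (60/49)/y < ϵ.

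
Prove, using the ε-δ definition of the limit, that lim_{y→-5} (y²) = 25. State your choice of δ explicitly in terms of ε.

Suppose ε > 0. We seek δ > 0 with 0 < |y + 5| < δ ⇒ |y² − 25| < ε.
Factor: y² − 25 = (y + 5)(y - 5), so |y² − 25| = |y + 5|·|y - 5|.
Impose δ ≤ 2 so that |y| < 7; then |y - 5| ≤ 12.
Hence |y² − 25| ≤ 12|y + 5|, which is < ε once |y + 5| < ε/12.
Take δ = min(2, ε/12). If 0 < |y + 5| < δ then both bounds hold and |y² − 25| ≤ 12|y + 5| < 12·(ε/12) = ε.

δ = min(2, ε/12)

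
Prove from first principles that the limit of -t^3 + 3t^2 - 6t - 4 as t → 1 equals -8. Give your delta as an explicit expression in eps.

delta = min(1, eps/12)

Suppose eps > 0. We want delta > 0 such that 0 < |t − 1| < delta implies |(-t^3 + 3t^2 - 6t - 4) + 8| < eps.
(-t^3 + 3t^2 - 6t - 4) + 8 = -t^3 + 3t^2 - 6t + 4 = (t − 1)(-t^2 + 2t - 4).
So |(-t^3 + 3t^2 - 6t - 4) + 8| = |t − 1|·|-t^2 + 2t - 4|.
Assume first that |t − 1| < 1, so |t| < 2. Then |-t^2 + 2t - 4| ≤ 2^2 + 2·2 + 4 = 12.
Hence |(-t^3 + 3t^2 - 6t - 4) + 8| ≤ 12|t − 1| < eps provided |t − 1| < eps/12.
Choosing delta = min(1, eps/12) ensures both conditions, hence |(-t^3 + 3t^2 - 6t - 4) + 8| < eps.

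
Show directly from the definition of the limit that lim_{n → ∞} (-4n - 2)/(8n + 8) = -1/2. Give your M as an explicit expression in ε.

Suppose ε > 0. For n ≥ 1, |(-4n - 2)/(8n + 8) + 1/2| = |16|/(8(8n + 8)) = 16/(8(8n + 8)).
Since 8n + 8 ≥ 8n for n ≥ 1, this is ≤ 16/(8·8n) = (1/4)/n.
So |(-4n - 2)/(8n + 8) + 1/2| < ε whenever n > (1/4)/ε.
Take M = (1/4)/ε. If n > M then |(-4n - 2)/(8n + 8) + 1/2| ≤ (1/4)/n < ε.

M = (1/4)/ε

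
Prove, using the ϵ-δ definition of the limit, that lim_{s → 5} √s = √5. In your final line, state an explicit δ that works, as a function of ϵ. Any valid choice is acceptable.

δ = min(5, √5·ϵ)

Suppose ϵ > 0. We want δ > 0 such that 0 < |s − 5| < δ implies |√s − √5| < ϵ.
Multiplying by the conjugate, |√s − √5| = |s − 5|/(√s + √5).
Restrict δ ≤ 5 so that |s − 5| < 5 forces s > 0, and then √s + √5 > √5.
Hence |√s − √5| < |s − 5|/√5, which is < ϵ once |s − 5| < √5·ϵ.
Take δ = min(5, √5·ϵ). If 0 < |s − 5| < δ then s > 0 and |√s − √5| < |s − 5|/√5 < ϵ.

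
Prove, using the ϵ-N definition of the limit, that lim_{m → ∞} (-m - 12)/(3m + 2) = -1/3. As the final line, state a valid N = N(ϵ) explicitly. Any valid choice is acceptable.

Let ϵ > 0 be given. For m ≥ 1, |(-m - 12)/(3m + 2) + 1/3| = |-34|/(3(3m + 2)) = 34/(3(3m + 2)).
Since 3m + 2 ≥ 3m for m ≥ 1, this is ≤ 34/(3·3m) = (34/9)/m.
So |(-m - 12)/(3m + 2) + 1/3| < ϵ whenever m > (34/9)/ϵ.
Take N = (34/9)/ϵ. If m > N then |(-m - 12)/(3m + 2) + 1/3| ≤ (34/9)/m < ϵ.

N = (34/9)/ϵ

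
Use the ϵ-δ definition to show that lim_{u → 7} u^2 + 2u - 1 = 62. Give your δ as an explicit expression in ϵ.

Suppose ϵ > 0. We want δ > 0 such that 0 < |u − 7| < δ implies |(u^2 + 2u - 1) − 62| < ϵ.
(u^2 + 2u - 1) − 62 = u^2 + 2u - 63 = (u − 7)(u + 9).
So |(u^2 + 2u - 1) − 62| = |u − 7|·|u + 9|.
Assume first that |u − 7| < 2, so |u| < 9. Then |u + 9| ≤ 9 + 9 = 18.
Hence |(u^2 + 2u - 1) − 62| ≤ 18|u − 7| < ϵ provided |u − 7| < ϵ/18.
Take δ = min(2, ϵ/18). Then 0 < |u − 7| < δ gives both |u − 7| < 2 and |u − 7| < ϵ/18, so |(u^2 + 2u - 1) − 62| < ϵ.

δ = min(2, ϵ/18)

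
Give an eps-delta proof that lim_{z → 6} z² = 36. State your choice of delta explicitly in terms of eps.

delta = min(1, eps/13)

Fix eps > 0. We seek delta > 0 with 0 < |z − 6| < delta ⇒ |z² − 36| < eps.
Factor: z² − 36 = (z − 6)(z + 6), so |z² − 36| = |z − 6|·|z + 6|.
Restrict delta ≤ 1. Then |z − 6| < 1 gives |z| < 7, so by the triangle inequality |z + 6| ≤ 7 + 6 = 13.
Hence |z² − 36| ≤ 13|z − 6|, which is < eps once |z − 6| < eps/13.
Take delta = min(1, eps/13). If 0 < |z − 6| < delta then both bounds hold and |z² − 36| ≤ 13|z − 6| < 13·(eps/13) = eps.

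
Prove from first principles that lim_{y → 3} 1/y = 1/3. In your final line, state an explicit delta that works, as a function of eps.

delta = min(3/2, (9/2)eps)

Fix eps > 0. We seek delta > 0 such that 0 < |y − 3| < delta implies |1/y − (1/3)| < eps.
|1/y − (1/3)| = |3 − y|/(3·|y|) = |y − 3|/(3|y|).
Restrict delta ≤ 3/2. Then |y − 3| < 3/2 gives |y| > 3/2, so 3|y| > 9/2.
Then |1/y − (1/3)| < |y − 3|/(9/2), which is < eps when |y − 3| < (9/2)eps.
Take delta = min(3/2, (9/2)eps). Then 0 < |y − 3| < delta gives both |y − 3| < 3/2 and |y − 3| < (9/2)eps, so |1/y − (1/3)| < eps.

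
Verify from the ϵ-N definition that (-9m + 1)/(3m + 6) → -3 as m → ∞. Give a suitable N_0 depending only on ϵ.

Let ϵ > 0 be given. For m ≥ 1, |(-9m + 1)/(3m + 6) + 3| = |57|/(3(3m + 6)) = 57/(3(3m + 6)).
Since 3m + 6 ≥ 3m for m ≥ 1, this is ≤ 57/(3·3m) = (19/3)/m.
So |(-9m + 1)/(3m + 6) + 3| < ϵ whenever m > (19/3)/ϵ.
Take N_0 = (19/3)/ϵ. If m > N_0 then |(-9m + 1)/(3m + 6) + 3| ≤ (19/3)/m < ϵ.

N_0 = (19/3)/ϵ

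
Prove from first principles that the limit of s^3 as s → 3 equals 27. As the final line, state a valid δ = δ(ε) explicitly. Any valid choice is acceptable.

δ = min(1, ε/37)

Let ε > 0. We seek δ > 0 with 0 < |s − 3| < δ ⇒ |s^3 − 27| < ε.
Factor: s^3 − 27 = (s − 3)(s^2 + 3s + 9), so |s^3 − 27| = |s − 3|·|s^2 + 3s + 9|.
Restrict δ ≤ 1. Then |s − 3| < 1 gives |s| < 4, so by the triangle inequality |s^2 + 3s + 9| ≤ 4^2 + 3·4 + 9 = 37.
Hence |s^3 − 27| ≤ 37|s − 3|, which is < ε once |s − 3| < ε/37.
Take δ = min(1, ε/37). If 0 < |s − 3| < δ then both bounds hold and |s^3 − 27| ≤ 37|s − 3| < 37·(ε/37) = ε.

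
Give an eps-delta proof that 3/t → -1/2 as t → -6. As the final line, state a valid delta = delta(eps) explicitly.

Let eps > 0. We seek delta > 0 such that 0 < |t + 6| < delta implies |3/t + 1/2| < eps.
|3/t + 1/2| = 3·|-6 − t|/(6·|t|) = 3|t + 6|/(6|t|).
Restrict delta ≤ 3. Then |t + 6| < 3 gives |t| > 3, so 6|t| > 18.
Then |3/t + 1/2| < 3|t + 6|/18, which is < eps when |t + 6| < 6eps.
Take delta = min(3, 6eps). Then 0 < |t + 6| < delta gives both |t + 6| < 3 and |t + 6| < 6eps, so |3/t + 1/2| < eps.

delta = min(3, 6eps)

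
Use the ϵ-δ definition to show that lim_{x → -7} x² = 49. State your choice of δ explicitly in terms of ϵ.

Let ϵ > 0 be given. We seek δ > 0 with 0 < |x + 7| < δ ⇒ |x² − 49| < ϵ.
Factor: x² − 49 = (x + 7)(x - 7), so |x² − 49| = |x + 7|·|x - 7|.
Restrict δ ≤ 2. Then |x + 7| < 2 gives |x| < 9, so by the triangle inequality |x - 7| ≤ 9 + 7 = 16.
Hence |x² − 49| ≤ 16|x + 7|, which is < ϵ once |x + 7| < ϵ/16.
Take δ = min(2, ϵ/16). If 0 < |x + 7| < δ then both bounds hold and |x² − 49| ≤ 16|x + 7| < 16·(ϵ/16) = ϵ.

δ = min(2, ϵ/16)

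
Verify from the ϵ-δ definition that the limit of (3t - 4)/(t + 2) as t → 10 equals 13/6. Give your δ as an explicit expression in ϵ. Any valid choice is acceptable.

Suppose ϵ > 0. We want δ > 0 with 0 < |t − 10| < δ ⇒ |(3t - 4)/(t + 2) − (13/6)| < ϵ.
Combining over a common denominator, (3t - 4)/(t + 2) − (13/6) = [(3t - 4)·12 − 26·(t + 2)] / [12·(t + 2)] = 10(t − 10) / (12(t + 2)).
So |(3t - 4)/(t + 2) − (13/6)| = 10|t − 10| / (12·|t + 2|).
Require δ ≤ 6, so |t + 2| ≥ |12| − |t − 10| > 12 − 6 = 6.
Hence |(3t - 4)/(t + 2) − (13/6)| < 10|t − 10|/(12·6) = (5/36)|t − 10|, which is < ϵ once |t − 10| < (36/5)ϵ.
Take δ = min(6, (36/5)ϵ). Then 0 < |t − 10| < δ forces both bounds, so |(3t - 4)/(t + 2) − (13/6)| < ϵ.

δ = min(6, (36/5)ϵ)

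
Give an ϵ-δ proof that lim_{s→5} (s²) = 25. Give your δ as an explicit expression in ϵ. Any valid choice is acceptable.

δ = min(1, ϵ/11)

Let ϵ > 0 be given. We seek δ > 0 with 0 < |s − 5| < δ ⇒ |s² − 25| < ϵ.
Factor: s² − 25 = (s − 5)(s + 5), so |s² − 25| = |s − 5|·|s + 5|.
Impose δ ≤ 1 so that |s| < 6; then |s + 5| ≤ 11.
Hence |s² − 25| ≤ 11|s − 5|, which is < ϵ once |s − 5| < ϵ/11.
Take δ = min(1, ϵ/11). If 0 < |s − 5| < δ then both bounds hold and |s² − 25| ≤ 11|s − 5| < 11·(ϵ/11) = ϵ.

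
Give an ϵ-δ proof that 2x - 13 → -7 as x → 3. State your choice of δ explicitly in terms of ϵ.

δ = ϵ/2

Fix ϵ > 0. We need δ > 0 so that 0 < |x − 3| < δ implies |(2x - 13) + 7| < ϵ.
Since (2x - 13) + 7 = 2(x − 3), we have |(2x - 13) + 7| = 2|x − 3|.
Thus it suffices that |x − 3| < ϵ/2.
Choosing δ = ϵ/2 gives |(2x - 13) + 7| = 2|x − 3| < ϵ whenever |x − 3| < δ.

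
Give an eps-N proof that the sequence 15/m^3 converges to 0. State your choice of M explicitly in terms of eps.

Fix eps > 0. For m ≥ 1, |15/m^3 − 0| = 15/m^3.
15/m^3 < eps ⇔ m^3 > 15/eps ⇔ m > (15/eps)^{1/3}.
Take M = (15/eps)^{1/3}. Then m > M implies 15/m^3 < eps.

M = (15/eps)^{1/3}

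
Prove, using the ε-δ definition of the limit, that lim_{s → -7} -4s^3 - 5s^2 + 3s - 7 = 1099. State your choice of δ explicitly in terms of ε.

δ = min(1, ε/598)

Let ε > 0 be given. We want δ > 0 such that 0 < |s + 7| < δ implies |(-4s^3 - 5s^2 + 3s - 7) − 1099| < ε.
(-4s^3 - 5s^2 + 3s - 7) − 1099 = -4s^3 - 5s^2 + 3s - 1106 = (s + 7)(-4s^2 + 23s - 158).
So |(-4s^3 - 5s^2 + 3s - 7) − 1099| = |s + 7|·|-4s^2 + 23s - 158|.
Require δ ≤ 1. Then |s + 7| < 1 gives |s| < 8, and by the triangle inequality |-4s^2 + 23s - 158| ≤ 4·8^2 + 23·8 + 158 = 598.
Hence |(-4s^3 - 5s^2 + 3s - 7) − 1099| ≤ 598|s + 7| < ε provided |s + 7| < ε/598.
Choosing δ = min(1, ε/598) ensures both conditions, hence |(-4s^3 - 5s^2 + 3s - 7) − 1099| < ε.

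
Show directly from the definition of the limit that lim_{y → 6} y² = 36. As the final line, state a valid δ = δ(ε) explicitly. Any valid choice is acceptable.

Let ε > 0 be given. We seek δ > 0 with 0 < |y − 6| < δ ⇒ |y² − 36| < ε.
Factor: y² − 36 = (y − 6)(y + 6), so |y² − 36| = |y − 6|·|y + 6|.
Restrict δ ≤ 1. Then |y − 6| < 1 gives |y| < 7, so by the triangle inequality |y + 6| ≤ 7 + 6 = 13.
Hence |y² − 36| ≤ 13|y − 6|, which is < ε once |y − 6| < ε/13.
Take δ = min(1, ε/13). If 0 < |y − 6| < δ then both bounds hold and |y² − 36| ≤ 13|y − 6| < 13·(ε/13) = ε.

δ = min(1, ε/13)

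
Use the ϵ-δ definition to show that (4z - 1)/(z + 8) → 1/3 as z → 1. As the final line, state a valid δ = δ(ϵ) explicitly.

Suppose ϵ > 0. We want δ > 0 with 0 < |z − 1| < δ ⇒ |(4z - 1)/(z + 8) − (1/3)| < ϵ.
Combining over a common denominator, (4z - 1)/(z + 8) − (1/3) = [(4z - 1)·9 − 3·(z + 8)] / [9·(z + 8)] = 33(z − 1) / (9(z + 8)).
So |(4z - 1)/(z + 8) − (1/3)| = 33|z − 1| / (9·|z + 8|).
Restrict δ ≤ 9/2. Then |z − 1| < 9/2 gives |z + 8| = |(z − 1) + 9| ≥ 9 − 9/2 = 9/2.
Hence |(4z - 1)/(z + 8) − (1/3)| < 33|z − 1|/(9·(9/2)) = (22/27)|z − 1|, which is < ϵ once |z − 1| < (27/22)ϵ.
Take δ = min(9/2, (27/22)ϵ). Then 0 < |z − 1| < δ forces both bounds, so |(4z - 1)/(z + 8) − (1/3)| < ϵ.

δ = min(9/2, (27/22)ϵ)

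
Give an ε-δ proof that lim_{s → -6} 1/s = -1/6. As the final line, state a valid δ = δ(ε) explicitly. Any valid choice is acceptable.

Let ε > 0 be given. We seek δ > 0 such that 0 < |s + 6| < δ implies |1/s + 1/6| < ε.
|1/s + 1/6| = |-6 − s|/(6·|s|) = |s + 6|/(6|s|).
Require δ ≤ 3 so that |s| > 6 − 3 = 3, hence 6|s| > 18.
Then |1/s + 1/6| < |s + 6|/18, which is < ε when |s + 6| < 18ε.
Take δ = min(3, 18ε). Then 0 < |s + 6| < δ gives both |s + 6| < 3 and |s + 6| < 18ε, so |1/s + 1/6| < ε.

δ = min(3, 18ε)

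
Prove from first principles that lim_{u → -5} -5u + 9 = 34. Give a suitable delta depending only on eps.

Suppose eps > 0. We need delta > 0 so that 0 < |u + 5| < delta implies |(-5u + 9) − 34| < eps.
|(-5u + 9) − 34| = |-5u - 25| = 5|u + 5|.
Thus it suffices that |u + 5| < eps/5.
Take delta = eps/5. If 0 < |u + 5| < delta then |(-5u + 9) − 34| = 5|u + 5| < 5·(eps/5) = eps.

delta = eps/5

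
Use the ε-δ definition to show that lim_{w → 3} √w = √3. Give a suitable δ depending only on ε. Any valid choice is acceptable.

Let ε > 0. We want δ > 0 such that 0 < |w − 3| < δ implies |√w − √3| < ε.
Rationalise: √w − √3 = (w − 3)/(√w + √3), so |√w − √3| = |w − 3|/(√w + √3).
Restrict δ ≤ 3 so that |w − 3| < 3 forces w > 0, and then √w + √3 > √3.
Hence |√w − √3| < |w − 3|/√3, which is < ε once |w − 3| < √3·ε.
Take δ = min(3, √3·ε). If 0 < |w − 3| < δ then w > 0 and |√w − √3| < |w − 3|/√3 < ε.

δ = min(3, √3·ε)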